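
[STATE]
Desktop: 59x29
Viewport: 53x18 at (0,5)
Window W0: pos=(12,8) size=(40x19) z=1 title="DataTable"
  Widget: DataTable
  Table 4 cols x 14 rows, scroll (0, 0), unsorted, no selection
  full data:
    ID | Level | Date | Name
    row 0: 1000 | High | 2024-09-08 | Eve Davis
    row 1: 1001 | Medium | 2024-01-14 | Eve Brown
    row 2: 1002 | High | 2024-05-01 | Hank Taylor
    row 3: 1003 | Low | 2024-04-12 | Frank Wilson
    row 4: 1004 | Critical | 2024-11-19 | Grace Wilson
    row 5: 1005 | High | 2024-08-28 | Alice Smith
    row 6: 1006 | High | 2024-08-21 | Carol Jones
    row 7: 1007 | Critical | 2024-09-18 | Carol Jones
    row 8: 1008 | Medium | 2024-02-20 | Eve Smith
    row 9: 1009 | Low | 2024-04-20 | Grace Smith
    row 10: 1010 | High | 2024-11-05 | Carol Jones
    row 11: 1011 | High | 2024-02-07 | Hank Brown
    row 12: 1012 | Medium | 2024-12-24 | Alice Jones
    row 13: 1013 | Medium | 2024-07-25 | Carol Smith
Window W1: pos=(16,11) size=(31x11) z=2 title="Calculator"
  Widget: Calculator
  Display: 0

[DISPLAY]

                                                     
                                                     
                                                     
            ┏━━━━━━━━━━━━━━━━━━━━━━━━━━━━━━━━━━━━━━┓ 
            ┃ DataTable                            ┃ 
            ┠──────────────────────────────────────┨ 
            ┃ID ┏━━━━━━━━━━━━━━━━━━━━━━━━━━━━━┓    ┃ 
            ┃───┃ Calculator                  ┃─── ┃ 
            ┃100┠─────────────────────────────┨    ┃ 
            ┃100┃                            0┃    ┃ 
            ┃100┃┌───┬───┬───┬───┐            ┃or  ┃ 
            ┃100┃│ 7 │ 8 │ 9 │ ÷ │            ┃son ┃ 
            ┃100┃├───┼───┼───┼───┤            ┃son ┃ 
            ┃100┃│ 4 │ 5 │ 6 │ × │            ┃th  ┃ 
            ┃100┃├───┼───┼───┼───┤            ┃es  ┃ 
            ┃100┃│ 1 │ 2 │ 3 │ - │            ┃es  ┃ 
            ┃100┗━━━━━━━━━━━━━━━━━━━━━━━━━━━━━┛    ┃ 
            ┃1009│Low     │2024-04-20│Grace Smith  ┃ 


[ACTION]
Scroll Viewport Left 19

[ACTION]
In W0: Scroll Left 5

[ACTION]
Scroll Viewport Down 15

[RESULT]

            ┃ID ┏━━━━━━━━━━━━━━━━━━━━━━━━━━━━━┓    ┃ 
            ┃───┃ Calculator                  ┃─── ┃ 
            ┃100┠─────────────────────────────┨    ┃ 
            ┃100┃                            0┃    ┃ 
            ┃100┃┌───┬───┬───┬───┐            ┃or  ┃ 
            ┃100┃│ 7 │ 8 │ 9 │ ÷ │            ┃son ┃ 
            ┃100┃├───┼───┼───┼───┤            ┃son ┃ 
            ┃100┃│ 4 │ 5 │ 6 │ × │            ┃th  ┃ 
            ┃100┃├───┼───┼───┼───┤            ┃es  ┃ 
            ┃100┃│ 1 │ 2 │ 3 │ - │            ┃es  ┃ 
            ┃100┗━━━━━━━━━━━━━━━━━━━━━━━━━━━━━┛    ┃ 
            ┃1009│Low     │2024-04-20│Grace Smith  ┃ 
            ┃1010│High    │2024-11-05│Carol Jones  ┃ 
            ┃1011│High    │2024-02-07│Hank Brown   ┃ 
            ┃1012│Medium  │2024-12-24│Alice Jones  ┃ 
            ┗━━━━━━━━━━━━━━━━━━━━━━━━━━━━━━━━━━━━━━┛ 
                                                     
                                                     


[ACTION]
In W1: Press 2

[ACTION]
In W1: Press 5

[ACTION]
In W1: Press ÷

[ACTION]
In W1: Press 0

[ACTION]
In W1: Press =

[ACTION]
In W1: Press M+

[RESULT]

            ┃ID ┏━━━━━━━━━━━━━━━━━━━━━━━━━━━━━┓    ┃ 
            ┃───┃ Calculator                  ┃─── ┃ 
            ┃100┠─────────────────────────────┨    ┃ 
            ┃100┃                        Error┃    ┃ 
            ┃100┃┌───┬───┬───┬───┐            ┃or  ┃ 
            ┃100┃│ 7 │ 8 │ 9 │ ÷ │            ┃son ┃ 
            ┃100┃├───┼───┼───┼───┤            ┃son ┃ 
            ┃100┃│ 4 │ 5 │ 6 │ × │            ┃th  ┃ 
            ┃100┃├───┼───┼───┼───┤            ┃es  ┃ 
            ┃100┃│ 1 │ 2 │ 3 │ - │            ┃es  ┃ 
            ┃100┗━━━━━━━━━━━━━━━━━━━━━━━━━━━━━┛    ┃ 
            ┃1009│Low     │2024-04-20│Grace Smith  ┃ 
            ┃1010│High    │2024-11-05│Carol Jones  ┃ 
            ┃1011│High    │2024-02-07│Hank Brown   ┃ 
            ┃1012│Medium  │2024-12-24│Alice Jones  ┃ 
            ┗━━━━━━━━━━━━━━━━━━━━━━━━━━━━━━━━━━━━━━┛ 
                                                     
                                                     


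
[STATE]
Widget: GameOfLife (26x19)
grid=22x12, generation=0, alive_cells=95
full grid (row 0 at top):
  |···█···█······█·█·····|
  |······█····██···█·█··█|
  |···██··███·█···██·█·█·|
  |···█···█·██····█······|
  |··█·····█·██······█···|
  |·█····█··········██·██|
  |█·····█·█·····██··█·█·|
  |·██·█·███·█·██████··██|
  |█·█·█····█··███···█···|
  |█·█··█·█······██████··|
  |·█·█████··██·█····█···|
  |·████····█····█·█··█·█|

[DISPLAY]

Gen: 0                    
···█···█······█·█·····    
······█····██···█·█··█    
···██··███·█···██·█·█·    
···█···█·██····█······    
··█·····█·██······█···    
·█····█··········██·██    
█·····█·█·····██··█·█·    
·██·█·███·█·██████··██    
█·█·█····█··███···█···    
█·█··█·█······██████··    
·█·█████··██·█····█···    
·████····█····█·█··█·█    
                          
                          
                          
                          
                          
                          


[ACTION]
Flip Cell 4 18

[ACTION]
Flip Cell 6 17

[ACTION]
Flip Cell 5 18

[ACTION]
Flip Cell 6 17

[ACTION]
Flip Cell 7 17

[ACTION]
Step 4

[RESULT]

Gen: 4                    
················███···    
·······███·███··█·····    
··█·███████·██····█···    
··█········██····█····    
·█·██···████·····█····    
·███···█···█·····█····    
█···█··█████····██··██    
█···█··██··█···██·····    
█·██·················█    
·█··················█·    
······█···█·········█·    
·······█·█············    
                          
                          
                          
                          
                          
                          


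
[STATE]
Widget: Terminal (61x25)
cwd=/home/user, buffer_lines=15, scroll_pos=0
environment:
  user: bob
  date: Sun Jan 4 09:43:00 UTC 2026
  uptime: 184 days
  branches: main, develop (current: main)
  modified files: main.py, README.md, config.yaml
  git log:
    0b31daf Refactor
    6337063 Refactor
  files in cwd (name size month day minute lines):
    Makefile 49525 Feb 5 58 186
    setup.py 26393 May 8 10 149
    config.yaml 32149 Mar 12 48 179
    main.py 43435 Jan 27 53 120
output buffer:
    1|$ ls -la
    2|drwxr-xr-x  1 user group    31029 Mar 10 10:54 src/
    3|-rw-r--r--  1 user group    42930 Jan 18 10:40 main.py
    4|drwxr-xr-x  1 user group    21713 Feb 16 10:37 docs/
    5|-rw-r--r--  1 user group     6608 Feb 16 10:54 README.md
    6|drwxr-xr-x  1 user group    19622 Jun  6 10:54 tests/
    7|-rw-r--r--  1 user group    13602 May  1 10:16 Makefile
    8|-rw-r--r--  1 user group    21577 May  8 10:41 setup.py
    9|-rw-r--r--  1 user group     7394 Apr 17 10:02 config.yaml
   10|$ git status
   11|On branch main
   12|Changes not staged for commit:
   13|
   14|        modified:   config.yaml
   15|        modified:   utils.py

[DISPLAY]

$ ls -la                                                     
drwxr-xr-x  1 user group    31029 Mar 10 10:54 src/          
-rw-r--r--  1 user group    42930 Jan 18 10:40 main.py       
drwxr-xr-x  1 user group    21713 Feb 16 10:37 docs/         
-rw-r--r--  1 user group     6608 Feb 16 10:54 README.md     
drwxr-xr-x  1 user group    19622 Jun  6 10:54 tests/        
-rw-r--r--  1 user group    13602 May  1 10:16 Makefile      
-rw-r--r--  1 user group    21577 May  8 10:41 setup.py      
-rw-r--r--  1 user group     7394 Apr 17 10:02 config.yaml   
$ git status                                                 
On branch main                                               
Changes not staged for commit:                               
                                                             
        modified:   config.yaml                              
        modified:   utils.py                                 
$ █                                                          
                                                             
                                                             
                                                             
                                                             
                                                             
                                                             
                                                             
                                                             
                                                             


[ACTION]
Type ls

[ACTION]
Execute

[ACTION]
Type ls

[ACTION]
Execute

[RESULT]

$ ls -la                                                     
drwxr-xr-x  1 user group    31029 Mar 10 10:54 src/          
-rw-r--r--  1 user group    42930 Jan 18 10:40 main.py       
drwxr-xr-x  1 user group    21713 Feb 16 10:37 docs/         
-rw-r--r--  1 user group     6608 Feb 16 10:54 README.md     
drwxr-xr-x  1 user group    19622 Jun  6 10:54 tests/        
-rw-r--r--  1 user group    13602 May  1 10:16 Makefile      
-rw-r--r--  1 user group    21577 May  8 10:41 setup.py      
-rw-r--r--  1 user group     7394 Apr 17 10:02 config.yaml   
$ git status                                                 
On branch main                                               
Changes not staged for commit:                               
                                                             
        modified:   config.yaml                              
        modified:   utils.py                                 
$ ls                                                         
Makefile  setup.py  config.yaml  main.py                     
$ ls                                                         
Makefile  setup.py  config.yaml  main.py                     
$ █                                                          
                                                             
                                                             
                                                             
                                                             
                                                             


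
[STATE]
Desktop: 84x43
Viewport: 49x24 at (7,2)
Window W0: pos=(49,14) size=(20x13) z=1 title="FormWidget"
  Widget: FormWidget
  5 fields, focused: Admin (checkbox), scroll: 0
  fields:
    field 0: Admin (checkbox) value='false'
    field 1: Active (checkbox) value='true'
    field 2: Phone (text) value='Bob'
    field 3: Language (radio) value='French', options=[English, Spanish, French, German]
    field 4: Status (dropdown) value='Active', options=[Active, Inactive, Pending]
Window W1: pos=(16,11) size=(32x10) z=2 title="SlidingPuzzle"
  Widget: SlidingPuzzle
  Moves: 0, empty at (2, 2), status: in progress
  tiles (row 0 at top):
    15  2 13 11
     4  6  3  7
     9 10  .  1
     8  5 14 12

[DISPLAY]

                                                 
                                                 
                                                 
                                                 
                                                 
                                                 
                                                 
                                                 
                                                 
         ┏━━━━━━━━━━━━━━━━━━━━━━━━━━━━━━┓        
         ┃ SlidingPuzzle                ┃        
         ┠──────────────────────────────┨        
         ┃┌────┬────┬────┬────┐         ┃ ┏━━━━━━
         ┃│ 15 │  2 │ 13 │ 11 │         ┃ ┃ FormW
         ┃├────┼────┼────┼────┤         ┃ ┠──────
         ┃│  4 │  6 │  3 │  7 │         ┃ ┃> Admi
         ┃├────┼────┼────┼────┤         ┃ ┃  Acti
         ┃│  9 │ 10 │    │  1 │         ┃ ┃  Phon
         ┗━━━━━━━━━━━━━━━━━━━━━━━━━━━━━━┛ ┃  Lang
                                          ┃  Stat
                                          ┃      
                                          ┃      
                                          ┃      
                                          ┃      


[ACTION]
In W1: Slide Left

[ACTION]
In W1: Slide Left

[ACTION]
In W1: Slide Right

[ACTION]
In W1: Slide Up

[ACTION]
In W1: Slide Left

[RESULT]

                                                 
                                                 
                                                 
                                                 
                                                 
                                                 
                                                 
                                                 
                                                 
         ┏━━━━━━━━━━━━━━━━━━━━━━━━━━━━━━┓        
         ┃ SlidingPuzzle                ┃        
         ┠──────────────────────────────┨        
         ┃┌────┬────┬────┬────┐         ┃ ┏━━━━━━
         ┃│ 15 │  2 │ 13 │ 11 │         ┃ ┃ FormW
         ┃├────┼────┼────┼────┤         ┃ ┠──────
         ┃│  4 │  6 │  3 │  7 │         ┃ ┃> Admi
         ┃├────┼────┼────┼────┤         ┃ ┃  Acti
         ┃│  9 │ 10 │ 14 │  1 │         ┃ ┃  Phon
         ┗━━━━━━━━━━━━━━━━━━━━━━━━━━━━━━┛ ┃  Lang
                                          ┃  Stat
                                          ┃      
                                          ┃      
                                          ┃      
                                          ┃      


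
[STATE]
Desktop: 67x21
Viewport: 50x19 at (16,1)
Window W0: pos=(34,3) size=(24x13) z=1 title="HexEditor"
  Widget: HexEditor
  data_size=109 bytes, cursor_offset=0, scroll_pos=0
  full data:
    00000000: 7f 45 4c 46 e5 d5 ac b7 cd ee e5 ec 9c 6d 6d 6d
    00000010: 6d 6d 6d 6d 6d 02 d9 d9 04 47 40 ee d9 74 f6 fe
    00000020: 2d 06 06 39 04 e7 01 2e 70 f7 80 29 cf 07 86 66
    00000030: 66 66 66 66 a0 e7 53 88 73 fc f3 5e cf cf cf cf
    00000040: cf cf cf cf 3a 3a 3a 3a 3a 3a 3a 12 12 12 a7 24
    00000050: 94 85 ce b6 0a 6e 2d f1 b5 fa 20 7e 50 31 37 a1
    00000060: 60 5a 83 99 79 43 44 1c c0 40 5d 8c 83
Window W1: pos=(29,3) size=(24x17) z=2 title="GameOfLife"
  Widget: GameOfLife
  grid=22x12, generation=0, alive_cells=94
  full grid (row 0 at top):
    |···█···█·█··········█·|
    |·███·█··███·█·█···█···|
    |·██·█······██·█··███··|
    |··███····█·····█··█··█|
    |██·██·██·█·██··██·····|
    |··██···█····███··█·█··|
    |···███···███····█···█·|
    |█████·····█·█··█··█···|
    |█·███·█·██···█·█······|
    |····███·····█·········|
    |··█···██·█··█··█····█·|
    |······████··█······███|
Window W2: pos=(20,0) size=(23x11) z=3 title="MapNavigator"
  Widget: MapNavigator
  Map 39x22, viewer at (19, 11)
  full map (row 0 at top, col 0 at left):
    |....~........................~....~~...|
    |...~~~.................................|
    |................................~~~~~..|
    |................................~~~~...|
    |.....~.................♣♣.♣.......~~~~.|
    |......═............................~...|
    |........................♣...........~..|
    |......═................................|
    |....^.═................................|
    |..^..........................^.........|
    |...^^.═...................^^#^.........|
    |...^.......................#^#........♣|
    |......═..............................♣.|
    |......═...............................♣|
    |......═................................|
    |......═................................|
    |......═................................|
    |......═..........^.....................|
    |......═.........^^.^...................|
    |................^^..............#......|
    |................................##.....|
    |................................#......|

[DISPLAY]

    ┃ MapNavigator        ┃                       
    ┠─────────────────────┨                       
    ┃.....................┃━━━━━━━━━┓━━━━┓        
    ┃....................^┃         ┃    ┃        
    ┃.................^^#^┃─────────┨────┨        
    ┃..........@.......#^#┃         ┃ 46 ┃        
    ┃.....................┃·······█·┃ 6d ┃        
    ┃.....................┃·█···█···┃ 39 ┃        
    ┃.....................┃·█··███··┃ 66 ┃        
    ┗━━━━━━━━━━━━━━━━━━━━━┛··█··█··█┃ cf ┃        
             ┃██·██·██·█·██··██·····┃ b6 ┃        
             ┃··██···█····███··█·█··┃ 99 ┃        
             ┃···███···███····█···█·┃    ┃        
             ┃█████·····█·█··█··█···┃    ┃        
             ┃█·███·█·██···█·█······┃━━━━┛        
             ┃····███·····█·········┃             
             ┃··█···██·█··█··█····█·┃             
             ┃······████··█······███┃             
             ┗━━━━━━━━━━━━━━━━━━━━━━┛             


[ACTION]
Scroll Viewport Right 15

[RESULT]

   ┃ MapNavigator        ┃                        
   ┠─────────────────────┨                        
   ┃.....................┃━━━━━━━━━┓━━━━┓         
   ┃....................^┃         ┃    ┃         
   ┃.................^^#^┃─────────┨────┨         
   ┃..........@.......#^#┃         ┃ 46 ┃         
   ┃.....................┃·······█·┃ 6d ┃         
   ┃.....................┃·█···█···┃ 39 ┃         
   ┃.....................┃·█··███··┃ 66 ┃         
   ┗━━━━━━━━━━━━━━━━━━━━━┛··█··█··█┃ cf ┃         
            ┃██·██·██·█·██··██·····┃ b6 ┃         
            ┃··██···█····███··█·█··┃ 99 ┃         
            ┃···███···███····█···█·┃    ┃         
            ┃█████·····█·█··█··█···┃    ┃         
            ┃█·███·█·██···█·█······┃━━━━┛         
            ┃····███·····█·········┃              
            ┃··█···██·█··█··█····█·┃              
            ┃······████··█······███┃              
            ┗━━━━━━━━━━━━━━━━━━━━━━┛              


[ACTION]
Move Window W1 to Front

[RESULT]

   ┃ MapNavigator        ┃                        
   ┠─────────────────────┨                        
   ┃........┏━━━━━━━━━━━━━━━━━━━━━━┓━━━━┓         
   ┃........┃ GameOfLife           ┃    ┃         
   ┃........┠──────────────────────┨────┨         
   ┃........┃Gen: 0                ┃ 46 ┃         
   ┃........┃···█···█·█··········█·┃ 6d ┃         
   ┃........┃·███·█··███·█·█···█···┃ 39 ┃         
   ┃........┃·██·█······██·█··███··┃ 66 ┃         
   ┗━━━━━━━━┃··███····█·····█··█··█┃ cf ┃         
            ┃██·██·██·█·██··██·····┃ b6 ┃         
            ┃··██···█····███··█·█··┃ 99 ┃         
            ┃···███···███····█···█·┃    ┃         
            ┃█████·····█·█··█··█···┃    ┃         
            ┃█·███·█·██···█·█······┃━━━━┛         
            ┃····███·····█·········┃              
            ┃··█···██·█··█··█····█·┃              
            ┃······████··█······███┃              
            ┗━━━━━━━━━━━━━━━━━━━━━━┛              


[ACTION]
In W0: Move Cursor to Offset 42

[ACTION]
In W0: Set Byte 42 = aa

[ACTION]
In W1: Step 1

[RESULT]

   ┃ MapNavigator        ┃                        
   ┠─────────────────────┨                        
   ┃........┏━━━━━━━━━━━━━━━━━━━━━━┓━━━━┓         
   ┃........┃ GameOfLife           ┃    ┃         
   ┃........┠──────────────────────┨────┨         
   ┃........┃Gen: 1                ┃ 46 ┃         
   ┃........┃···██····██···········┃ 6d ┃         
   ┃........┃·█······███·█····██···┃ 39 ┃         
   ┃........┃·····█··█··██·██·█·█··┃ 66 ┃         
   ┗━━━━━━━━┃█·······█····███··██··┃ cf ┃         
            ┃·█···███··███··████···┃ b6 ┃         
            ┃·█·····█·█···██··█····┃ 99 ┃         
            ┃·····█···██···██████··┃    ┃         
            ┃█·······█···█·███·····┃    ┃         
            ┃█·····██·█·████·······┃━━━━┛         
            ┃·██·█····█··███·······┃              
            ┃·········█·███·····███┃              
            ┃······█··█·········███┃              
            ┗━━━━━━━━━━━━━━━━━━━━━━┛              


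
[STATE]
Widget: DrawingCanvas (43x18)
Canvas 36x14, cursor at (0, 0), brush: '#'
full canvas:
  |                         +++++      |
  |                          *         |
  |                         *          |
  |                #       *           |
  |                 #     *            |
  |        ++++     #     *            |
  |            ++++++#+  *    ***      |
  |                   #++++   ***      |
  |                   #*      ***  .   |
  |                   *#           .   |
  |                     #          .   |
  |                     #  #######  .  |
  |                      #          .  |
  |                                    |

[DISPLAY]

+                        +++++             
                          *                
                         *                 
                #       *                  
                 #     *                   
        ++++     #     *                   
            ++++++#+  *    ***             
                   #++++   ***             
                   #*      ***  .          
                   *#           .          
                     #          .          
                     #  #######  .         
                      #          .         
                                           
                                           
                                           
                                           
                                           


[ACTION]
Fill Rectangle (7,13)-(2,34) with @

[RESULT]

+                        +++++             
                          *                
             @@@@@@@@@@@@@@@@@@@@@@        
             @@@@@@@@@@@@@@@@@@@@@@        
             @@@@@@@@@@@@@@@@@@@@@@        
        ++++ @@@@@@@@@@@@@@@@@@@@@@        
            +@@@@@@@@@@@@@@@@@@@@@@        
             @@@@@@@@@@@@@@@@@@@@@@        
                   #*      ***  .          
                   *#           .          
                     #          .          
                     #  #######  .         
                      #          .         
                                           
                                           
                                           
                                           
                                           


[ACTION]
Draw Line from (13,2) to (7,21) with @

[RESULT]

+                        +++++             
                          *                
             @@@@@@@@@@@@@@@@@@@@@@        
             @@@@@@@@@@@@@@@@@@@@@@        
             @@@@@@@@@@@@@@@@@@@@@@        
        ++++ @@@@@@@@@@@@@@@@@@@@@@        
            +@@@@@@@@@@@@@@@@@@@@@@        
             @@@@@@@@@@@@@@@@@@@@@@        
                 @@@*      ***  .          
              @@@  *#           .          
          @@@@       #          .          
       @@@           #  #######  .         
    @@@               #          .         
  @@                                       
                                           
                                           
                                           
                                           


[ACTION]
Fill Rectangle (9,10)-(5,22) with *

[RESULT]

+                        +++++             
                          *                
             @@@@@@@@@@@@@@@@@@@@@@        
             @@@@@@@@@@@@@@@@@@@@@@        
             @@@@@@@@@@@@@@@@@@@@@@        
        ++*************@@@@@@@@@@@@        
          *************@@@@@@@@@@@@        
          *************@@@@@@@@@@@@        
          *************    ***  .          
          *************         .          
          @@@@       #          .          
       @@@           #  #######  .         
    @@@               #          .         
  @@                                       
                                           
                                           
                                           
                                           


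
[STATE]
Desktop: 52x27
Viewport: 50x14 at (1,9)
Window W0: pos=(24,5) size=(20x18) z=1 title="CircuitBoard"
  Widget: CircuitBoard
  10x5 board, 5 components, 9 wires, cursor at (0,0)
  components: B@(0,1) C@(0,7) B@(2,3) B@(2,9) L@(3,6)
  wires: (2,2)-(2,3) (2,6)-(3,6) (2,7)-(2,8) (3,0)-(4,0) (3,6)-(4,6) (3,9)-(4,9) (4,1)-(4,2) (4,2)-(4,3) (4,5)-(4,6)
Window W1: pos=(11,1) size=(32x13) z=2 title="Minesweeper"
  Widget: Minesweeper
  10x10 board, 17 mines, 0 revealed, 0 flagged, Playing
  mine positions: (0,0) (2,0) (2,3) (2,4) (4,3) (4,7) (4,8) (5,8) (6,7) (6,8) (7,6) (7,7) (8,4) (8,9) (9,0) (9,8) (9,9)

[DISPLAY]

          ┃■■■■■■■■■■                    ┃┃       
          ┃■■■■■■■■■■                    ┃┃       
          ┃■■■■■■■■■■                    ┃┃       
          ┃■■■■■■■■■■                    ┃┃       
          ┗━━━━━━━━━━━━━━━━━━━━━━━━━━━━━━┛┃       
                       ┃                  ┃       
                       ┃3   ·             ┃       
                       ┃    │             ┃       
                       ┃4   ·   · ─ · ─ · ┃       
                       ┃Cursor: (0,0)     ┃       
                       ┃                  ┃       
                       ┃                  ┃       
                       ┃                  ┃       
                       ┗━━━━━━━━━━━━━━━━━━┛       


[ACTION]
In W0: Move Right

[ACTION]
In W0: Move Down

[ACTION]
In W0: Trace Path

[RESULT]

          ┃■■■■■■■■■■                    ┃┃       
          ┃■■■■■■■■■■                    ┃┃       
          ┃■■■■■■■■■■                    ┃┃       
          ┃■■■■■■■■■■                    ┃┃       
          ┗━━━━━━━━━━━━━━━━━━━━━━━━━━━━━━┛┃       
                       ┃                  ┃       
                       ┃3   ·             ┃       
                       ┃    │             ┃       
                       ┃4   ·   · ─ · ─ · ┃       
                       ┃Cursor: (1,1)  Tra┃       
                       ┃                  ┃       
                       ┃                  ┃       
                       ┃                  ┃       
                       ┗━━━━━━━━━━━━━━━━━━┛       


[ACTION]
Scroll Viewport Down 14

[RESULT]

          ┗━━━━━━━━━━━━━━━━━━━━━━━━━━━━━━┛┃       
                       ┃                  ┃       
                       ┃3   ·             ┃       
                       ┃    │             ┃       
                       ┃4   ·   · ─ · ─ · ┃       
                       ┃Cursor: (1,1)  Tra┃       
                       ┃                  ┃       
                       ┃                  ┃       
                       ┃                  ┃       
                       ┗━━━━━━━━━━━━━━━━━━┛       
                                                  
                                                  
                                                  
                                                  


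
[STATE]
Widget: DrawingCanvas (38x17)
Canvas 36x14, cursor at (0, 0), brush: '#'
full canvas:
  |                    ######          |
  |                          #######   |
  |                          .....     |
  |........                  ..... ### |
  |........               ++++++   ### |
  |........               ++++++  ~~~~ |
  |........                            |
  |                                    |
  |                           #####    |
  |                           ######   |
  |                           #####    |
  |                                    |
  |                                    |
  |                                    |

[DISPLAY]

+                   ######            
                          #######     
                          .....       
........                  ..... ###   
........               ++++++   ###   
........               ++++++  ~~~~   
........                              
                                      
                           #####      
                           ######     
                           #####      
                                      
                                      
                                      
                                      
                                      
                                      


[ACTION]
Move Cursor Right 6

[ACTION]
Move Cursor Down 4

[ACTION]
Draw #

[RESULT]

                    ######            
                          #######     
                          .....       
........                  ..... ###   
......#.               ++++++   ###   
........               ++++++  ~~~~   
........                              
                                      
                           #####      
                           ######     
                           #####      
                                      
                                      
                                      
                                      
                                      
                                      


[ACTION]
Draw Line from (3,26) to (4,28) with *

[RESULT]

                    ######            
                          #######     
                          .....       
........                  **... ###   
......#.               +++++*   ###   
........               ++++++  ~~~~   
........                              
                                      
                           #####      
                           ######     
                           #####      
                                      
                                      
                                      
                                      
                                      
                                      


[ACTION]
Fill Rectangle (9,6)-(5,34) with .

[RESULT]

                    ######            
                          #######     
                          .....       
........                  **... ###   
......#.               +++++*   ###   
...................................   
...................................   
      .............................   
      .............................   
      .............................   
                           #####      
                                      
                                      
                                      
                                      
                                      
                                      


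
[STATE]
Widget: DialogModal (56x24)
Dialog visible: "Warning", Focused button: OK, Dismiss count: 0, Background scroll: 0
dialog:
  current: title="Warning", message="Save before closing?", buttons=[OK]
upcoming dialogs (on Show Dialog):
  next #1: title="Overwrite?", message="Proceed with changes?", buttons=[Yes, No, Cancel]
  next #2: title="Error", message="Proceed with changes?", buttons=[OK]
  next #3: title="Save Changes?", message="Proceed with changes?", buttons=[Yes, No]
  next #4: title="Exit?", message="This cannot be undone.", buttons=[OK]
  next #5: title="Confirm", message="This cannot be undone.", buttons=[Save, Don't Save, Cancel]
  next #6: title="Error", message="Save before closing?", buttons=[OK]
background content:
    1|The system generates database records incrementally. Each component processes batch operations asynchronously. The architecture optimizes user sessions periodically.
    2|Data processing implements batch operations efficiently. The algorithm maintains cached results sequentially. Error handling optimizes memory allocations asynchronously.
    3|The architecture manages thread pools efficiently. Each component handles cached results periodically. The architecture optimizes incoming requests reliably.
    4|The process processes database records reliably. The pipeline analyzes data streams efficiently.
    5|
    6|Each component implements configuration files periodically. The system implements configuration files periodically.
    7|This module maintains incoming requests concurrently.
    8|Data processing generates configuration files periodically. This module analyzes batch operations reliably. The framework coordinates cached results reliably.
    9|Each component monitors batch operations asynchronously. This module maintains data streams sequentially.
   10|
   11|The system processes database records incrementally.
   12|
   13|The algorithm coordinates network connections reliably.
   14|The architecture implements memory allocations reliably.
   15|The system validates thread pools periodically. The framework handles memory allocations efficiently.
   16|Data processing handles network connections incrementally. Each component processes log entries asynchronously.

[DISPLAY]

The system generates database records incrementally. Eac
Data processing implements batch operations efficiently.
The architecture manages thread pools efficiently. Each 
The process processes database records reliably. The pip
                                                        
Each component implements configuration files periodical
This module maintains incoming requests concurrently.   
Data processing generates configuration files periodical
Each component monitors batch operations asynchronously.
                ┌──────────────────────┐                
The system proce│       Warning        │crementally.    
                │ Save before closing? │                
The algorithm co│         [OK]         │tions reliably. 
The architecture└──────────────────────┘ations reliably.
The system validates thread pools periodically. The fram
Data processing handles network connections incrementall
                                                        
                                                        
                                                        
                                                        
                                                        
                                                        
                                                        
                                                        


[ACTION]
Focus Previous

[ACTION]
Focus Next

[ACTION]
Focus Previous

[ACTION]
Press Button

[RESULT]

The system generates database records incrementally. Eac
Data processing implements batch operations efficiently.
The architecture manages thread pools efficiently. Each 
The process processes database records reliably. The pip
                                                        
Each component implements configuration files periodical
This module maintains incoming requests concurrently.   
Data processing generates configuration files periodical
Each component monitors batch operations asynchronously.
                                                        
The system processes database records incrementally.    
                                                        
The algorithm coordinates network connections reliably. 
The architecture implements memory allocations reliably.
The system validates thread pools periodically. The fram
Data processing handles network connections incrementall
                                                        
                                                        
                                                        
                                                        
                                                        
                                                        
                                                        
                                                        
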